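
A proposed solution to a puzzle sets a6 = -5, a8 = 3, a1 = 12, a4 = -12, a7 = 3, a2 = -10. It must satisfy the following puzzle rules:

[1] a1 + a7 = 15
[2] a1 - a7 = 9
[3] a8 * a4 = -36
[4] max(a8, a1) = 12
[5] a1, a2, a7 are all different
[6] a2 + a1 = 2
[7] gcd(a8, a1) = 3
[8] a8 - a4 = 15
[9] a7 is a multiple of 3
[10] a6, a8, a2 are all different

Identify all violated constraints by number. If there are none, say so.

None — every constraint holds.

[1] a1 + a7 = 12 + 3 = 15  holds
[2] a1 - a7 = 12 - 3 = 9  holds
[3] a8 * a4 = 3 * (-12) = -36  holds
[4] max(3, 12) = 12  holds
[5] values 12, -10, 3 are pairwise distinct  holds
[6] a2 + a1 = -10 + 12 = 2  holds
[7] gcd(3, 12) = 3  holds
[8] a8 - a4 = 3 - (-12) = 15  holds
[9] 3 / 3 = 1, so 3 divides 3  holds
[10] values -5, 3, -10 are pairwise distinct  holds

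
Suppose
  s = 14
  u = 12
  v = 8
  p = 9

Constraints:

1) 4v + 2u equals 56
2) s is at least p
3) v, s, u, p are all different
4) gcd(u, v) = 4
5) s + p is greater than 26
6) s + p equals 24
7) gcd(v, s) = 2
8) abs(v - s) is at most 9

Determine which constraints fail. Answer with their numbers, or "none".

Violated: 5 and 6.

1) 4v + 2u = 4(8) + 2(12) = 56 — satisfied.
2) s = 14, p = 9; 14 ≥ 9 — satisfied.
3) values 8, 14, 12, 9 are pairwise distinct — satisfied.
4) gcd(12, 8) = 4 — satisfied.
5) s + p = 14 + 9 = 23; 23 ≤ 26, bound 26 not met — violated.
6) s + p = 14 + 9 = 23, not 24 — violated.
7) gcd(8, 14) = 2 — satisfied.
8) abs(8 - 14) = 6; 6 ≤ 9 — satisfied.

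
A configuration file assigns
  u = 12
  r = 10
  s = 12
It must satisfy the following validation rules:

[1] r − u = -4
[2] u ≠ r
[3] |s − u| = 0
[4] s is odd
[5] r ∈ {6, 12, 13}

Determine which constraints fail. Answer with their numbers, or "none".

No — constraints 1, 4, and 5 are not satisfied.

[1] r − u = 10 − 12 = -2, not -4 — violated.
[2] u = 12, r = 10; distinct — OK.
[3] |12 − 12| = 0 — OK.
[4] s = 12 is even — violated.
[5] r = 10 is not in {6, 12, 13} — violated.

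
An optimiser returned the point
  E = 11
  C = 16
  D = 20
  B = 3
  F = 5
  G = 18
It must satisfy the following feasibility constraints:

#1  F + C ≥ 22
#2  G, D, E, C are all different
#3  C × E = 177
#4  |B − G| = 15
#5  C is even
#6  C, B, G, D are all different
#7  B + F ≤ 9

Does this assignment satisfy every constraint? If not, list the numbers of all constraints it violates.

Constraints 1 and 3 are violated.

#1 F + C = 5 + 16 = 21; 21 < 22, bound 22 not met — violated.
#2 values 18, 20, 11, 16 are pairwise distinct — OK.
#3 C × E = 16 × 11 = 176, not 177 — violated.
#4 |3 − 18| = 15 — OK.
#5 C = 16 is even — OK.
#6 values 16, 3, 18, 20 are pairwise distinct — OK.
#7 B + F = 3 + 5 = 8; 8 ≤ 9 — OK.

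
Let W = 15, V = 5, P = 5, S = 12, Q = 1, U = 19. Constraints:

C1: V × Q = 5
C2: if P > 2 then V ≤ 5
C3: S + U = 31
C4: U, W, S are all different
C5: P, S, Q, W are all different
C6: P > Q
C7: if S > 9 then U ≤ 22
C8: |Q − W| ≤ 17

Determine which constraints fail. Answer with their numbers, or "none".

The assignment satisfies every constraint.

C1: V × Q = 5 × 1 = 5 — holds.
C2: P = 5 > 2, so we need V ≤ 5; V = 5 ≤ 5 — holds.
C3: S + U = 12 + 19 = 31 — holds.
C4: values 19, 15, 12 are pairwise distinct — holds.
C5: values 5, 12, 1, 15 are pairwise distinct — holds.
C6: P = 5, Q = 1; 5 > 1 — holds.
C7: S = 12 > 9, so we need U ≤ 22; U = 19 ≤ 22 — holds.
C8: |1 − 15| = 14; 14 ≤ 17 — holds.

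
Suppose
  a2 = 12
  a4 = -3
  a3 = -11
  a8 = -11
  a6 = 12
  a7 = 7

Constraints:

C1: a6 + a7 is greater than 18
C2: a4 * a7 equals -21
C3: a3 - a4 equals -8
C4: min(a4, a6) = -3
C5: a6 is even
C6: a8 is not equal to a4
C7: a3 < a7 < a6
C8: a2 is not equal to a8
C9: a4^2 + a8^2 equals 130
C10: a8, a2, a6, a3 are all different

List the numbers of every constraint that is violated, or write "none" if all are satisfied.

C1: a6 + a7 = 12 + 7 = 19; 19 > 18 — OK.
C2: a4 * a7 = -3 * 7 = -21 — OK.
C3: a3 - a4 = -11 - (-3) = -8 — OK.
C4: min(-3, 12) = -3 — OK.
C5: a6 = 12 is even — OK.
C6: a8 = -11, a4 = -3; distinct — OK.
C7: values -11 < 7 < 12 — OK.
C8: a2 = 12, a8 = -11; distinct — OK.
C9: a4^2 + a8^2 = (-3)^2 + (-11)^2 = 9 + 121 = 130 — OK.
C10: a2 = a6 = 12, not all different — violated.

Constraint 10 does not hold.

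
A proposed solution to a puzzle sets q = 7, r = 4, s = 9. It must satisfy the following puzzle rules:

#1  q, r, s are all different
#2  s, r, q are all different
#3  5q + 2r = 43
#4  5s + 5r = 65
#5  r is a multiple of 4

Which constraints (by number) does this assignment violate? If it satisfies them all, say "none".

Yes — all constraints hold.

#1 values 7, 4, 9 are pairwise distinct  ✔
#2 values 9, 4, 7 are pairwise distinct  ✔
#3 5q + 2r = 5(7) + 2(4) = 43  ✔
#4 5s + 5r = 5(9) + 5(4) = 65  ✔
#5 4 / 4 = 1, so 4 divides 4  ✔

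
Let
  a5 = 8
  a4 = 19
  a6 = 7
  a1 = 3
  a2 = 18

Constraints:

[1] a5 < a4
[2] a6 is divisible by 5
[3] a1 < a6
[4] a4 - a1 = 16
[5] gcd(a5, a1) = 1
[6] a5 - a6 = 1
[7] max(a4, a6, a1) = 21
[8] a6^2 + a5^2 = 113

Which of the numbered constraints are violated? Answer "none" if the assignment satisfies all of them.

[1] a5 = 8, a4 = 19; 8 < 19 — holds.
[2] 7 = 5*1 + 2, so 5 does not divide 7 — does not hold.
[3] a1 = 3, a6 = 7; 3 < 7 — holds.
[4] a4 - a1 = 19 - 3 = 16 — holds.
[5] gcd(8, 3) = 1 — holds.
[6] a5 - a6 = 8 - 7 = 1 — holds.
[7] max(19, 7, 3) = 19, not 21 — does not hold.
[8] a6^2 + a5^2 = 7^2 + 8^2 = 49 + 64 = 113 — holds.

The assignment fails constraints 2, 7.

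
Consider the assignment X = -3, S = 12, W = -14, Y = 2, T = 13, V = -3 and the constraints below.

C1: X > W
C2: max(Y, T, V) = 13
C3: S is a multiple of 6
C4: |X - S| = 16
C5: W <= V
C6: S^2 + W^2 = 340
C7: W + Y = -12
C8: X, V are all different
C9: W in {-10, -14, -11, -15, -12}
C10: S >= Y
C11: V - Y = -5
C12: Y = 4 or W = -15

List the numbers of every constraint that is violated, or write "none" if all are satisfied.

C1: X = -3, W = -14; -3 > -14  OK
C2: max(2, 13, -3) = 13  OK
C3: 12 / 6 = 2, so 6 divides 12  OK
C4: |-3 - 12| = 15, not 16  FAIL
C5: W = -14, V = -3; -14 ≤ -3  OK
C6: S^2 + W^2 = 12^2 + (-14)^2 = 144 + 196 = 340  OK
C7: W + Y = -14 + 2 = -12  OK
C8: X = V = -3, not all different  FAIL
C9: W = -14 is in {-10, -14, -11, -15, -12}  OK
C10: S = 12, Y = 2; 12 ≥ 2  OK
C11: V - Y = -3 - 2 = -5  OK
C12: Y = 2 ≠ 4 and W = -14 ≠ -15; both disjuncts false  FAIL

Constraints 4, 8, and 12 are violated.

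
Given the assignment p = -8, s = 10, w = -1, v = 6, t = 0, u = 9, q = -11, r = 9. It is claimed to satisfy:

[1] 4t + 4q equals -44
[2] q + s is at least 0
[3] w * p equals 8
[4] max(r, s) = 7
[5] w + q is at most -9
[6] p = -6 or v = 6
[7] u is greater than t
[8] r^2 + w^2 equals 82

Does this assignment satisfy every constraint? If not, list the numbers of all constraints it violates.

The assignment fails constraints 2, 4.

[1] 4t + 4q = 4(0) + 4(-11) = -44  holds
[2] q + s = -11 + 10 = -1; -1 < 0, bound 0 not met  fails
[3] w * p = -1 * (-8) = 8  holds
[4] max(9, 10) = 10, not 7  fails
[5] w + q = -1 + (-11) = -12; -12 ≤ -9  holds
[6] p = -8 ≠ -6, but v = 6 = 6 (second disjunct)  holds
[7] u = 9, t = 0; 9 > 0  holds
[8] r^2 + w^2 = 9^2 + (-1)^2 = 81 + 1 = 82  holds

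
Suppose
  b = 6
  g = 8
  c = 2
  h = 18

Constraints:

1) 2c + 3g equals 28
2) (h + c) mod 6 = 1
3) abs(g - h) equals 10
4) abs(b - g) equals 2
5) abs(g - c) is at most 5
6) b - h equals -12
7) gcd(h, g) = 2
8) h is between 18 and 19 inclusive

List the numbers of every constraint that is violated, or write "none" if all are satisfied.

1) 2c + 3g = 2(2) + 3(8) = 28 — OK.
2) h + c = 20; 20 mod 6 = 2, not 1 — violated.
3) abs(8 - 18) = 10 — OK.
4) abs(6 - 8) = 2 — OK.
5) abs(8 - 2) = 6; 6 > 5, exceeds bound 5 — violated.
6) b - h = 6 - 18 = -12 — OK.
7) gcd(18, 8) = 2 — OK.
8) h = 18 lies in [18, 19] — OK.

No — constraints 2, 5 are not satisfied.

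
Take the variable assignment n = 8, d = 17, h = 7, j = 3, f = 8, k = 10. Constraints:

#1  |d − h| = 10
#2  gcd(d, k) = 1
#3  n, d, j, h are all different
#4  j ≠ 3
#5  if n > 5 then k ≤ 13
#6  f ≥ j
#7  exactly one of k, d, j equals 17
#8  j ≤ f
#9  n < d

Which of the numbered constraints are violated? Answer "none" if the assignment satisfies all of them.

#1 |17 − 7| = 10 — holds.
#2 gcd(17, 10) = 1 — holds.
#3 values 8, 17, 3, 7 are pairwise distinct — holds.
#4 j = 3, but 3 is required to differ — fails.
#5 n = 8 > 5, so we need k ≤ 13; k = 10 ≤ 13 — holds.
#6 f = 8, j = 3; 8 ≥ 3 — holds.
#7 k=10, d=17, j=3; 1 of them equals 17 — holds.
#8 j = 3, f = 8; 3 ≤ 8 — holds.
#9 n = 8, d = 17; 8 < 17 — holds.

Constraint 4 does not hold.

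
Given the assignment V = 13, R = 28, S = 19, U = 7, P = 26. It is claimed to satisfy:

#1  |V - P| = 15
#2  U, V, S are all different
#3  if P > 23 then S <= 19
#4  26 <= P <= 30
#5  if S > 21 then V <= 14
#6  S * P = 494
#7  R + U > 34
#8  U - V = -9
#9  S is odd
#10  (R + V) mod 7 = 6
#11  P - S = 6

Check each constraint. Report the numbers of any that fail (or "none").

Constraints 1, 8, and 11 do not hold.

#1 |13 - 26| = 13, not 15  FAIL
#2 values 7, 13, 19 are pairwise distinct  OK
#3 P = 26 > 23, so we need S ≤ 19; S = 19 ≤ 19  OK
#4 P = 26 lies in [26, 30]  OK
#5 S = 19, not > 21; antecedent false, conditional vacuously true  OK
#6 S * P = 19 * 26 = 494  OK
#7 R + U = 28 + 7 = 35; 35 > 34  OK
#8 U - V = 7 - 13 = -6, not -9  FAIL
#9 S = 19 is odd  OK
#10 R + V = 41; 41 mod 7 = 6  OK
#11 P - S = 26 - 19 = 7, not 6  FAIL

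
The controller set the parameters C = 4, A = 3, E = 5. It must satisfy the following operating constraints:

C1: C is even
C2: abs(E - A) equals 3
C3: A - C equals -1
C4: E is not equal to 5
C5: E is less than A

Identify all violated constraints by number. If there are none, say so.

No — constraints 2, 4, and 5 are not satisfied.

C1: C = 4 is even — holds.
C2: abs(5 - 3) = 2, not 3 — does not hold.
C3: A - C = 3 - 4 = -1 — holds.
C4: E = 5, but 5 is required to differ — does not hold.
C5: E = 5, A = 3; 5 ≥ 3 (want <) — does not hold.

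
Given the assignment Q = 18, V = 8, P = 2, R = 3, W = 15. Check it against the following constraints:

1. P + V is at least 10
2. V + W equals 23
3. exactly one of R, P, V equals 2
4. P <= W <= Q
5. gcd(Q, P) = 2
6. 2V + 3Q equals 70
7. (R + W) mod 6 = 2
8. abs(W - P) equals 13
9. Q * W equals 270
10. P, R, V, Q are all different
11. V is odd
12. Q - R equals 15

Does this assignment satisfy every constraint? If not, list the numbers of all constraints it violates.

Constraints 7, 11 do not hold.

1. P + V = 2 + 8 = 10; 10 ≥ 10  ✓
2. V + W = 8 + 15 = 23  ✓
3. R=3, P=2, V=8; 1 of them equals 2  ✓
4. values 2 <= 15 <= 18  ✓
5. gcd(18, 2) = 2  ✓
6. 2V + 3Q = 2(8) + 3(18) = 70  ✓
7. R + W = 18; 18 mod 6 = 0, not 2  ✗
8. abs(15 - 2) = 13  ✓
9. Q * W = 18 * 15 = 270  ✓
10. values 2, 3, 8, 18 are pairwise distinct  ✓
11. V = 8 is even  ✗
12. Q - R = 18 - 3 = 15  ✓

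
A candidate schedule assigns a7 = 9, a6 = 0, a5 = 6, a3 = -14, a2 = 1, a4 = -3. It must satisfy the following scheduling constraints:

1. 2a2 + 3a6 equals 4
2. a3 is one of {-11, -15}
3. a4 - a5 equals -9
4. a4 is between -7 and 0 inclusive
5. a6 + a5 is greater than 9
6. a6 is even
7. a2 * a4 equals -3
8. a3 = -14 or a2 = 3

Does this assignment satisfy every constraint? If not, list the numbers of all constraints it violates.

1. 2a2 + 3a6 = 2(1) + 3(0) = 2, not 4  no
2. a3 = -14 is not in {-11, -15}  no
3. a4 - a5 = -3 - 6 = -9  yes
4. a4 = -3 lies in [-7, 0]  yes
5. a6 + a5 = 0 + 6 = 6; 6 ≤ 9, bound 9 not met  no
6. a6 = 0 is even  yes
7. a2 * a4 = 1 * (-3) = -3  yes
8. a3 = -14 = -14 (first disjunct)  yes

Constraints 1, 2, and 5 are violated.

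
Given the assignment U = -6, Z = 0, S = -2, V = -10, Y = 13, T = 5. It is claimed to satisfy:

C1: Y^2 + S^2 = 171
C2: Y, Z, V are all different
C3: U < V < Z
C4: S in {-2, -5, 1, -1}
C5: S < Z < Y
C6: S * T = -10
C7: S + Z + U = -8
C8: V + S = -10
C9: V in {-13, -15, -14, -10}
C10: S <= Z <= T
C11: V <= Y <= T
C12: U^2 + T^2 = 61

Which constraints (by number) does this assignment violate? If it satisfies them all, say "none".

The assignment fails constraints 1, 3, 8, and 11.

C1: Y^2 + S^2 = 13^2 + (-2)^2 = 169 + 4 = 173, not 171  ✗
C2: values 13, 0, -10 are pairwise distinct  ✓
C3: values -6, -10, 0; U = -6 is not < V = -10  ✗
C4: S = -2 is in {-2, -5, 1, -1}  ✓
C5: values -2 < 0 < 13  ✓
C6: S * T = -2 * 5 = -10  ✓
C7: S + Z + U = -2 + 0 + (-6) = -8  ✓
C8: V + S = -10 + (-2) = -12, not -10  ✗
C9: V = -10 is in {-13, -15, -14, -10}  ✓
C10: values -2 <= 0 <= 5  ✓
C11: values -10, 13, 5; Y = 13 is not <= T = 5  ✗
C12: U^2 + T^2 = (-6)^2 + 5^2 = 36 + 25 = 61  ✓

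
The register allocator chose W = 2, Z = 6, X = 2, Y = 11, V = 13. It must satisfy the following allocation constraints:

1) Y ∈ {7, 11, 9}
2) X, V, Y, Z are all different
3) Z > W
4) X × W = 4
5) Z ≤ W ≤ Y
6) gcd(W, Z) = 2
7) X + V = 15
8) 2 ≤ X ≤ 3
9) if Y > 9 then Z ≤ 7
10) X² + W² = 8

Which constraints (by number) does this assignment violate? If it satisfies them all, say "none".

1) Y = 11 is in {7, 11, 9}  ✓
2) values 2, 13, 11, 6 are pairwise distinct  ✓
3) Z = 6, W = 2; 6 > 2  ✓
4) X × W = 2 × 2 = 4  ✓
5) values 6, 2, 11; Z = 6 is not ≤ W = 2  ✗
6) gcd(2, 6) = 2  ✓
7) X + V = 2 + 13 = 15  ✓
8) X = 2 lies in [2, 3]  ✓
9) Y = 11 > 9, so we need Z ≤ 7; Z = 6 ≤ 7  ✓
10) X² + W² = 2² + 2² = 4 + 4 = 8  ✓

No — constraint 5 is not satisfied.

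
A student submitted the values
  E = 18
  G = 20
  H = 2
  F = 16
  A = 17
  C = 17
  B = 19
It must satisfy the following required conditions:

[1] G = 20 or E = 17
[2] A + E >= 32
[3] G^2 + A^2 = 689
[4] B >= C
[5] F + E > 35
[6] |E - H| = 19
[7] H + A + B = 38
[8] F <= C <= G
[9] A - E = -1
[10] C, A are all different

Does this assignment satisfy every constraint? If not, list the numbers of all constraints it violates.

[1] G = 20 = 20 (first disjunct) — satisfied.
[2] A + E = 17 + 18 = 35; 35 ≥ 32 — satisfied.
[3] G^2 + A^2 = 20^2 + 17^2 = 400 + 289 = 689 — satisfied.
[4] B = 19, C = 17; 19 ≥ 17 — satisfied.
[5] F + E = 16 + 18 = 34; 34 ≤ 35, bound 35 not met — violated.
[6] |18 - 2| = 16, not 19 — violated.
[7] H + A + B = 2 + 17 + 19 = 38 — satisfied.
[8] values 16 <= 17 <= 20 — satisfied.
[9] A - E = 17 - 18 = -1 — satisfied.
[10] C = A = 17, not all different — violated.

No — constraints 5, 6, and 10 are not satisfied.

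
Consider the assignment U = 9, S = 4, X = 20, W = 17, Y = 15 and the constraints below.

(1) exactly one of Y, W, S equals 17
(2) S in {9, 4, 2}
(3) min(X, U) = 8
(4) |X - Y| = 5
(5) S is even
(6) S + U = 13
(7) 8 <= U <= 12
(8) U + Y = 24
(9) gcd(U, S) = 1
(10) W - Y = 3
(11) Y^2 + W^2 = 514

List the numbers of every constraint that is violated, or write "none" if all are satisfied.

(1) Y=15, W=17, S=4; 1 of them equals 17 — holds.
(2) S = 4 is in {9, 4, 2} — holds.
(3) min(20, 9) = 9, not 8 — does not hold.
(4) |20 - 15| = 5 — holds.
(5) S = 4 is even — holds.
(6) S + U = 4 + 9 = 13 — holds.
(7) U = 9 lies in [8, 12] — holds.
(8) U + Y = 9 + 15 = 24 — holds.
(9) gcd(9, 4) = 1 — holds.
(10) W - Y = 17 - 15 = 2, not 3 — does not hold.
(11) Y^2 + W^2 = 15^2 + 17^2 = 225 + 289 = 514 — holds.

No — constraints 3 and 10 are not satisfied.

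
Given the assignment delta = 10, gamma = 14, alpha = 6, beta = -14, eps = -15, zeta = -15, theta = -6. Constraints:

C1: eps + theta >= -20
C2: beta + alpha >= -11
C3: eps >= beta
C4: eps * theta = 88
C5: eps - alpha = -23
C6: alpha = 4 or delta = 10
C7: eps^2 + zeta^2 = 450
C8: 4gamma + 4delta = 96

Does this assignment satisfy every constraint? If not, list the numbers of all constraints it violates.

C1: eps + theta = -15 + (-6) = -21; -21 < -20, bound -20 not met  false
C2: beta + alpha = -14 + 6 = -8; -8 ≥ -11  true
C3: eps = -15, beta = -14; -15 < -14 (want ≥)  false
C4: eps * theta = -15 * (-6) = 90, not 88  false
C5: eps - alpha = -15 - 6 = -21, not -23  false
C6: alpha = 6 ≠ 4, but delta = 10 = 10 (second disjunct)  true
C7: eps^2 + zeta^2 = (-15)^2 + (-15)^2 = 225 + 225 = 450  true
C8: 4gamma + 4delta = 4(14) + 4(10) = 96  true

Constraints 1, 3, 4, and 5 do not hold.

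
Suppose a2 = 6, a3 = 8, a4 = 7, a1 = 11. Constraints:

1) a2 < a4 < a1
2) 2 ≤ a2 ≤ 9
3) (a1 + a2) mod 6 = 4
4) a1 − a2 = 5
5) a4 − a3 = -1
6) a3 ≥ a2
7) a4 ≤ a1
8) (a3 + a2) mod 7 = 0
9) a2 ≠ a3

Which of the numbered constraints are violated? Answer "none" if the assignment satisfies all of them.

Violated: 3.

1) values 6 < 7 < 11 — satisfied.
2) a2 = 6 lies in [2, 9] — satisfied.
3) a1 + a2 = 17; 17 mod 6 = 5, not 4 — violated.
4) a1 − a2 = 11 − 6 = 5 — satisfied.
5) a4 − a3 = 7 − 8 = -1 — satisfied.
6) a3 = 8, a2 = 6; 8 ≥ 6 — satisfied.
7) a4 = 7, a1 = 11; 7 ≤ 11 — satisfied.
8) a3 + a2 = 14; 14 mod 7 = 0 — satisfied.
9) a2 = 6, a3 = 8; distinct — satisfied.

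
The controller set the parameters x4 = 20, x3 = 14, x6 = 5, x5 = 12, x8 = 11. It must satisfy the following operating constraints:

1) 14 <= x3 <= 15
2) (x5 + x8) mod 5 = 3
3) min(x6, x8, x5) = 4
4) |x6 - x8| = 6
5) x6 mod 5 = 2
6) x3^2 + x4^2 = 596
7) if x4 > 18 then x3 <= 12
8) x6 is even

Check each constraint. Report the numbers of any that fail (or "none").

Constraints 3, 5, 7, and 8 do not hold.

1) x3 = 14 lies in [14, 15]  true
2) x5 + x8 = 23; 23 mod 5 = 3  true
3) min(5, 11, 12) = 5, not 4  false
4) |5 - 11| = 6  true
5) 5 mod 5 = 0, not 2  false
6) x3^2 + x4^2 = 14^2 + 20^2 = 196 + 400 = 596  true
7) x4 = 20 > 18, so we need x3 ≤ 12; but x3 = 14 > 12  false
8) x6 = 5 is odd  false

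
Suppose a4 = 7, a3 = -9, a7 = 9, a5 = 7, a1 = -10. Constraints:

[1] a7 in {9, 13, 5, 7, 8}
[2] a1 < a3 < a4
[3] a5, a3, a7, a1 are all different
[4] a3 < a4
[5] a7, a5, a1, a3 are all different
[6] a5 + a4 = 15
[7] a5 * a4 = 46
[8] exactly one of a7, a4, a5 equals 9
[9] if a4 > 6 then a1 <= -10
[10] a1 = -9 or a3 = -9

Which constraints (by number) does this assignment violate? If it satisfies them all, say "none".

[1] a7 = 9 is in {9, 13, 5, 7, 8}  ✔
[2] values -10 < -9 < 7  ✔
[3] values 7, -9, 9, -10 are pairwise distinct  ✔
[4] a3 = -9, a4 = 7; -9 < 7  ✔
[5] values 9, 7, -10, -9 are pairwise distinct  ✔
[6] a5 + a4 = 7 + 7 = 14, not 15  ✘
[7] a5 * a4 = 7 * 7 = 49, not 46  ✘
[8] a7=9, a4=7, a5=7; 1 of them equals 9  ✔
[9] a4 = 7 > 6, so we need a1 ≤ -10; a1 = -10 ≤ -10  ✔
[10] a1 = -10 ≠ -9, but a3 = -9 = -9 (second disjunct)  ✔

Constraints 6, 7 are violated.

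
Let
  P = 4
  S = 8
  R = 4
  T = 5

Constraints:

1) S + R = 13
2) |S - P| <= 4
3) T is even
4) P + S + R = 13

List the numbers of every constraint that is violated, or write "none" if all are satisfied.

1) S + R = 8 + 4 = 12, not 13 — does not hold.
2) |8 - 4| = 4; 4 ≤ 4 — holds.
3) T = 5 is odd — does not hold.
4) P + S + R = 4 + 8 + 4 = 16, not 13 — does not hold.

No — constraints 1, 3, and 4 are not satisfied.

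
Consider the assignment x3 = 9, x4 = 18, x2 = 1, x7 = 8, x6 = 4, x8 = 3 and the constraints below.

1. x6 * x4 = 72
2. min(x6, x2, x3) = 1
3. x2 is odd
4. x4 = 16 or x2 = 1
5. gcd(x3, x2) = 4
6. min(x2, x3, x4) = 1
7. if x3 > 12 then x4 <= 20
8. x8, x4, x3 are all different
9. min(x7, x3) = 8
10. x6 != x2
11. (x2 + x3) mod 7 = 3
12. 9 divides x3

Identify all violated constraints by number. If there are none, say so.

1. x6 * x4 = 4 * 18 = 72  ✓
2. min(4, 1, 9) = 1  ✓
3. x2 = 1 is odd  ✓
4. x4 = 18 ≠ 16, but x2 = 1 = 1 (second disjunct)  ✓
5. gcd(9, 1) = 1, not 4  ✗
6. min(1, 9, 18) = 1  ✓
7. x3 = 9, not > 12; antecedent false, conditional vacuously true  ✓
8. values 3, 18, 9 are pairwise distinct  ✓
9. min(8, 9) = 8  ✓
10. x6 = 4, x2 = 1; distinct  ✓
11. x2 + x3 = 10; 10 mod 7 = 3  ✓
12. 9 / 9 = 1, so 9 divides 9  ✓

Violated: 5.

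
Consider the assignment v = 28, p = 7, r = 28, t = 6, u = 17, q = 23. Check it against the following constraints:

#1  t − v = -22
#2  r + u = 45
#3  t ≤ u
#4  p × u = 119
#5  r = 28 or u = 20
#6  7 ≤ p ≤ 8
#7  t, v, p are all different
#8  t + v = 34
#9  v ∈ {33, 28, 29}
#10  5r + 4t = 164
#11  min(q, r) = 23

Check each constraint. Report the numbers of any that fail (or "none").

Yes — all constraints hold.

#1 t − v = 6 − 28 = -22 — satisfied.
#2 r + u = 28 + 17 = 45 — satisfied.
#3 t = 6, u = 17; 6 ≤ 17 — satisfied.
#4 p × u = 7 × 17 = 119 — satisfied.
#5 r = 28 = 28 (first disjunct) — satisfied.
#6 p = 7 lies in [7, 8] — satisfied.
#7 values 6, 28, 7 are pairwise distinct — satisfied.
#8 t + v = 6 + 28 = 34 — satisfied.
#9 v = 28 is in {33, 28, 29} — satisfied.
#10 5r + 4t = 5(28) + 4(6) = 164 — satisfied.
#11 min(23, 28) = 23 — satisfied.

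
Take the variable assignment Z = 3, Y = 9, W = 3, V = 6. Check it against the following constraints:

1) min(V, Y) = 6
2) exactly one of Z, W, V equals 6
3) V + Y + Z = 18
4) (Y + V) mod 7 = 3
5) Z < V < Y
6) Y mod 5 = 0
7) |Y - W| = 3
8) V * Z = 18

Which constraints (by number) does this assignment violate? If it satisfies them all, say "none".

Constraints 4, 6, 7 do not hold.

1) min(6, 9) = 6  ✔
2) Z=3, W=3, V=6; 1 of them equals 6  ✔
3) V + Y + Z = 6 + 9 + 3 = 18  ✔
4) Y + V = 15; 15 mod 7 = 1, not 3  ✘
5) values 3 < 6 < 9  ✔
6) 9 mod 5 = 4, not 0  ✘
7) |9 - 3| = 6, not 3  ✘
8) V * Z = 6 * 3 = 18  ✔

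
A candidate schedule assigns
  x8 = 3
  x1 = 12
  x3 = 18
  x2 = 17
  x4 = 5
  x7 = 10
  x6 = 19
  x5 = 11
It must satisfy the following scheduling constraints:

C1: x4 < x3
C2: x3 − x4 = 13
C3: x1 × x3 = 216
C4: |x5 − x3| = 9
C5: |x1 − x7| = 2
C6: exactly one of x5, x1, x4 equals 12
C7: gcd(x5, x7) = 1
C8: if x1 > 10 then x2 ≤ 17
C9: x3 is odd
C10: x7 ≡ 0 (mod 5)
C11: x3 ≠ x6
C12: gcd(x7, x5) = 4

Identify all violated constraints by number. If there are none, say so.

C1: x4 = 5, x3 = 18; 5 < 18 — OK.
C2: x3 − x4 = 18 − 5 = 13 — OK.
C3: x1 × x3 = 12 × 18 = 216 — OK.
C4: |11 − 18| = 7, not 9 — violated.
C5: |12 − 10| = 2 — OK.
C6: x5=11, x1=12, x4=5; 1 of them equals 12 — OK.
C7: gcd(11, 10) = 1 — OK.
C8: x1 = 12 > 10, so we need x2 ≤ 17; x2 = 17 ≤ 17 — OK.
C9: x3 = 18 is even — violated.
C10: 10 mod 5 = 0 — OK.
C11: x3 = 18, x6 = 19; distinct — OK.
C12: gcd(10, 11) = 1, not 4 — violated.

Constraints 4, 9, and 12 do not hold.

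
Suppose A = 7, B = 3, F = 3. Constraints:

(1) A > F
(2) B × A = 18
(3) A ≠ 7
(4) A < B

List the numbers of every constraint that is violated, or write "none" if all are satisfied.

Violated: 2, 3, and 4.

(1) A = 7, F = 3; 7 > 3 — holds.
(2) B × A = 3 × 7 = 21, not 18 — fails.
(3) A = 7, but 7 is required to differ — fails.
(4) A = 7, B = 3; 7 ≥ 3 (want <) — fails.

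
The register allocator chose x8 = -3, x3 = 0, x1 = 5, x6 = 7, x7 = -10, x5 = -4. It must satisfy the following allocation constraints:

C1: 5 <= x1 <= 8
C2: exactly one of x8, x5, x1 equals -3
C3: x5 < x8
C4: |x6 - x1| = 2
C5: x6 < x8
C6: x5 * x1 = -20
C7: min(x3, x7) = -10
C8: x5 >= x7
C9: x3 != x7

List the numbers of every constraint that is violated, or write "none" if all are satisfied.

No — constraint 5 is not satisfied.

C1: x1 = 5 lies in [5, 8]  true
C2: x8=-3, x5=-4, x1=5; 1 of them equals -3  true
C3: x5 = -4, x8 = -3; -4 < -3  true
C4: |7 - 5| = 2  true
C5: x6 = 7, x8 = -3; 7 ≥ -3 (want <)  false
C6: x5 * x1 = -4 * 5 = -20  true
C7: min(0, -10) = -10  true
C8: x5 = -4, x7 = -10; -4 ≥ -10  true
C9: x3 = 0, x7 = -10; distinct  true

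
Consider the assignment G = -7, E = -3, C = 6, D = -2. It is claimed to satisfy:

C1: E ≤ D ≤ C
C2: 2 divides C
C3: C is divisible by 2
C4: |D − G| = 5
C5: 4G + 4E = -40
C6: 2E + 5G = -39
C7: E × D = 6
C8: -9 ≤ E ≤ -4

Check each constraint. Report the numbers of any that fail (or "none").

C1: values -3 ≤ -2 ≤ 6 — holds.
C2: 6 / 2 = 3, so 2 divides 6 — holds.
C3: 6 / 2 = 3, so 2 divides 6 — holds.
C4: |-2 − (-7)| = 5 — holds.
C5: 4G + 4E = 4(-7) + 4(-3) = -40 — holds.
C6: 2E + 5G = 2(-3) + 5(-7) = -41, not -39 — does not hold.
C7: E × D = -3 × (-2) = 6 — holds.
C8: E = -3 is outside [-9, -4] — does not hold.

Constraints 6 and 8 do not hold.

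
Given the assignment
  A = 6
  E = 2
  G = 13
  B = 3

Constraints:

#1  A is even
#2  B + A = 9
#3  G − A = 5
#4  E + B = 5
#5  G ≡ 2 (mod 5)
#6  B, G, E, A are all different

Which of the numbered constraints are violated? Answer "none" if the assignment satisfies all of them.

The assignment fails constraints 3 and 5.

#1 A = 6 is even  ✓
#2 B + A = 3 + 6 = 9  ✓
#3 G − A = 13 − 6 = 7, not 5  ✗
#4 E + B = 2 + 3 = 5  ✓
#5 13 mod 5 = 3, not 2  ✗
#6 values 3, 13, 2, 6 are pairwise distinct  ✓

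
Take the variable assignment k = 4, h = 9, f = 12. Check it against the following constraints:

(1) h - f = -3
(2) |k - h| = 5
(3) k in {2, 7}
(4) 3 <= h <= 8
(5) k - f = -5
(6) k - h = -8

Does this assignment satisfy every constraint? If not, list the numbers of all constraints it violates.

No — constraints 3, 4, 5, 6 are not satisfied.

(1) h - f = 9 - 12 = -3  OK
(2) |4 - 9| = 5  OK
(3) k = 4 is not in {2, 7}  FAIL
(4) h = 9 is outside [3, 8]  FAIL
(5) k - f = 4 - 12 = -8, not -5  FAIL
(6) k - h = 4 - 9 = -5, not -8  FAIL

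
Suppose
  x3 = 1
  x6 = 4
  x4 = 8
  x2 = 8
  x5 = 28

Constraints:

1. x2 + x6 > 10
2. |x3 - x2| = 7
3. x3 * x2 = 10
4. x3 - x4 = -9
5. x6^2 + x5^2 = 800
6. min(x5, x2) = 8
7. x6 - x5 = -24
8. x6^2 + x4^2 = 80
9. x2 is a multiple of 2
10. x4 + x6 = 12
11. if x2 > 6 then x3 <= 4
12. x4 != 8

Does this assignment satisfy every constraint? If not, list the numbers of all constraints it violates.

Violated: 3, 4, and 12.

1. x2 + x6 = 8 + 4 = 12; 12 > 10  ✔
2. |1 - 8| = 7  ✔
3. x3 * x2 = 1 * 8 = 8, not 10  ✘
4. x3 - x4 = 1 - 8 = -7, not -9  ✘
5. x6^2 + x5^2 = 4^2 + 28^2 = 16 + 784 = 800  ✔
6. min(28, 8) = 8  ✔
7. x6 - x5 = 4 - 28 = -24  ✔
8. x6^2 + x4^2 = 4^2 + 8^2 = 16 + 64 = 80  ✔
9. 8 / 2 = 4, so 2 divides 8  ✔
10. x4 + x6 = 8 + 4 = 12  ✔
11. x2 = 8 > 6, so we need x3 ≤ 4; x3 = 1 ≤ 4  ✔
12. x4 = 8, but 8 is required to differ  ✘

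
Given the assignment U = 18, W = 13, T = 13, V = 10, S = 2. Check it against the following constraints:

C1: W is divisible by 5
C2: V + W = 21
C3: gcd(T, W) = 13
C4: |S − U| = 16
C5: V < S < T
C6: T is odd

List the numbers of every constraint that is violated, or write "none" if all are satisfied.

C1: 13 = 5×2 + 3, so 5 does not divide 13  ✗
C2: V + W = 10 + 13 = 23, not 21  ✗
C3: gcd(13, 13) = 13  ✓
C4: |2 − 18| = 16  ✓
C5: values 10, 2, 13; V = 10 is not < S = 2  ✗
C6: T = 13 is odd  ✓

Violated: 1, 2, 5.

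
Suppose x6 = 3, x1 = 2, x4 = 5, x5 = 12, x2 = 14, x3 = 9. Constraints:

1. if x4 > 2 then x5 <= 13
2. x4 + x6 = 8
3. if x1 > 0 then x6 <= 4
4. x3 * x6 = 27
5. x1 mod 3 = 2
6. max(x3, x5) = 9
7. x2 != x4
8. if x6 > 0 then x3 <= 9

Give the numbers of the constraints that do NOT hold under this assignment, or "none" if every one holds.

1. x4 = 5 > 2, so we need x5 ≤ 13; x5 = 12 ≤ 13  ✓
2. x4 + x6 = 5 + 3 = 8  ✓
3. x1 = 2 > 0, so we need x6 ≤ 4; x6 = 3 ≤ 4  ✓
4. x3 * x6 = 9 * 3 = 27  ✓
5. 2 mod 3 = 2  ✓
6. max(9, 12) = 12, not 9  ✗
7. x2 = 14, x4 = 5; distinct  ✓
8. x6 = 3 > 0, so we need x3 ≤ 9; x3 = 9 ≤ 9  ✓

Constraint 6 does not hold.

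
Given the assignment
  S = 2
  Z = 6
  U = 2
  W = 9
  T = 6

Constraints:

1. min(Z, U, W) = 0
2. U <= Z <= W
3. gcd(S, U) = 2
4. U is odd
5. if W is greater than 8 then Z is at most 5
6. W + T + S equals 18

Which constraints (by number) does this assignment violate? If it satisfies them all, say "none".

1. min(6, 2, 9) = 2, not 0 — fails.
2. values 2 <= 6 <= 9 — holds.
3. gcd(2, 2) = 2 — holds.
4. U = 2 is even — fails.
5. W = 9 > 8, so we need Z ≤ 5; but Z = 6 > 5 — fails.
6. W + T + S = 9 + 6 + 2 = 17, not 18 — fails.

Constraints 1, 4, 5, and 6 are violated.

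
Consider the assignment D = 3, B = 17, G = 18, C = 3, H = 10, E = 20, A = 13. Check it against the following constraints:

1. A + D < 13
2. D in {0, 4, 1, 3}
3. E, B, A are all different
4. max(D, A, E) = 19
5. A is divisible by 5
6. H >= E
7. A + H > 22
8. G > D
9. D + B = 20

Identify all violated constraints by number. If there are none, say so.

The assignment fails constraints 1, 4, 5, and 6.

1. A + D = 13 + 3 = 16; 16 ≥ 13, bound 13 not met  fails
2. D = 3 is in {0, 4, 1, 3}  holds
3. values 20, 17, 13 are pairwise distinct  holds
4. max(3, 13, 20) = 20, not 19  fails
5. 13 = 5*2 + 3, so 5 does not divide 13  fails
6. H = 10, E = 20; 10 < 20 (want ≥)  fails
7. A + H = 13 + 10 = 23; 23 > 22  holds
8. G = 18, D = 3; 18 > 3  holds
9. D + B = 3 + 17 = 20  holds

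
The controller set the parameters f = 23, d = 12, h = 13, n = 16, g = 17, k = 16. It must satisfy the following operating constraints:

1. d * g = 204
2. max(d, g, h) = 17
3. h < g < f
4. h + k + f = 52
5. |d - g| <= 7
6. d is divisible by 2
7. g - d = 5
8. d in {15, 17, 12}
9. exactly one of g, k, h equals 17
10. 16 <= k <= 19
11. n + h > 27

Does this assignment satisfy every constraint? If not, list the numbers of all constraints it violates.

The assignment satisfies every constraint.

1. d * g = 12 * 17 = 204  ✔
2. max(12, 17, 13) = 17  ✔
3. values 13 < 17 < 23  ✔
4. h + k + f = 13 + 16 + 23 = 52  ✔
5. |12 - 17| = 5; 5 ≤ 7  ✔
6. 12 / 2 = 6, so 2 divides 12  ✔
7. g - d = 17 - 12 = 5  ✔
8. d = 12 is in {15, 17, 12}  ✔
9. g=17, k=16, h=13; 1 of them equals 17  ✔
10. k = 16 lies in [16, 19]  ✔
11. n + h = 16 + 13 = 29; 29 > 27  ✔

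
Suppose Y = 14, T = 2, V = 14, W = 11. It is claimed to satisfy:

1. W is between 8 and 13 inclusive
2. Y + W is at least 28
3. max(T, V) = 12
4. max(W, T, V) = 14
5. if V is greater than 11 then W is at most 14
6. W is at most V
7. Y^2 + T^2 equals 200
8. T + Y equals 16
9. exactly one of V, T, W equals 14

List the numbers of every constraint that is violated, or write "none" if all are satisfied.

1. W = 11 lies in [8, 13] — holds.
2. Y + W = 14 + 11 = 25; 25 < 28, bound 28 not met — fails.
3. max(2, 14) = 14, not 12 — fails.
4. max(11, 2, 14) = 14 — holds.
5. V = 14 > 11, so we need W ≤ 14; W = 11 ≤ 14 — holds.
6. W = 11, V = 14; 11 ≤ 14 — holds.
7. Y^2 + T^2 = 14^2 + 2^2 = 196 + 4 = 200 — holds.
8. T + Y = 2 + 14 = 16 — holds.
9. V=14, T=2, W=11; 1 of them equals 14 — holds.

Violated: 2, 3.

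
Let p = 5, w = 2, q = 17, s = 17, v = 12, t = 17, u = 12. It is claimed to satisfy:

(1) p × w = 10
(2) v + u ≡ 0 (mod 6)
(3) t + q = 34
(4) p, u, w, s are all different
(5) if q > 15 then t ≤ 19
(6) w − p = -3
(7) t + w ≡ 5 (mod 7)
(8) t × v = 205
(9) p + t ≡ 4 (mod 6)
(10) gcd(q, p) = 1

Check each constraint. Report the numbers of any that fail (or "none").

Constraint 8 does not hold.

(1) p × w = 5 × 2 = 10  ✔
(2) v + u = 24; 24 mod 6 = 0  ✔
(3) t + q = 17 + 17 = 34  ✔
(4) values 5, 12, 2, 17 are pairwise distinct  ✔
(5) q = 17 > 15, so we need t ≤ 19; t = 17 ≤ 19  ✔
(6) w − p = 2 − 5 = -3  ✔
(7) t + w = 19; 19 mod 7 = 5  ✔
(8) t × v = 17 × 12 = 204, not 205  ✘
(9) p + t = 22; 22 mod 6 = 4  ✔
(10) gcd(17, 5) = 1  ✔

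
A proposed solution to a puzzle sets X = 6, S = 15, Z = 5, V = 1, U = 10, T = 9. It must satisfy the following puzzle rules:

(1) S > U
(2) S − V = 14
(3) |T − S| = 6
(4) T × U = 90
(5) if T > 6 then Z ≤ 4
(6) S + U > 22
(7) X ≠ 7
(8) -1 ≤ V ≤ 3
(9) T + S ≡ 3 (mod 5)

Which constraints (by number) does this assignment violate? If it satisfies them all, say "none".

(1) S = 15, U = 10; 15 > 10 — holds.
(2) S − V = 15 − 1 = 14 — holds.
(3) |9 − 15| = 6 — holds.
(4) T × U = 9 × 10 = 90 — holds.
(5) T = 9 > 6, so we need Z ≤ 4; but Z = 5 > 4 — does not hold.
(6) S + U = 15 + 10 = 25; 25 > 22 — holds.
(7) X = 6, and 6 ≠ 7 — holds.
(8) V = 1 lies in [-1, 3] — holds.
(9) T + S = 24; 24 mod 5 = 4, not 3 — does not hold.

Violated: 5 and 9.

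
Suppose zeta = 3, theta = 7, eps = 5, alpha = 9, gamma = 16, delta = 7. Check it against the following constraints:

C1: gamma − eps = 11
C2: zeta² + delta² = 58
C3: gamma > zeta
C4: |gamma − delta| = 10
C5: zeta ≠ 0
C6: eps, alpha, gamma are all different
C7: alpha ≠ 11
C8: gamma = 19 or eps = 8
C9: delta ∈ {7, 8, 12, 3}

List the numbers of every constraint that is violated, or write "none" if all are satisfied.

C1: gamma − eps = 16 − 5 = 11 — satisfied.
C2: zeta² + delta² = 3² + 7² = 9 + 49 = 58 — satisfied.
C3: gamma = 16, zeta = 3; 16 > 3 — satisfied.
C4: |16 − 7| = 9, not 10 — violated.
C5: zeta = 3, and 3 ≠ 0 — satisfied.
C6: values 5, 9, 16 are pairwise distinct — satisfied.
C7: alpha = 9, and 9 ≠ 11 — satisfied.
C8: gamma = 16 ≠ 19 and eps = 5 ≠ 8; both disjuncts false — violated.
C9: delta = 7 is in {7, 8, 12, 3} — satisfied.

The assignment fails constraints 4, 8.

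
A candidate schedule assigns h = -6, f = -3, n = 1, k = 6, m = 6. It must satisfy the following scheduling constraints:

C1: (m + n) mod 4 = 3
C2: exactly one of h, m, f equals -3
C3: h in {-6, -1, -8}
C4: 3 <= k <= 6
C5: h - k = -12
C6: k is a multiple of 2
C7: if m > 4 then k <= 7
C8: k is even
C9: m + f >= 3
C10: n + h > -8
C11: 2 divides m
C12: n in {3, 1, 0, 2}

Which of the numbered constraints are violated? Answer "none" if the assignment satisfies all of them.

C1: m + n = 7; 7 mod 4 = 3 — satisfied.
C2: h=-6, m=6, f=-3; 1 of them equals -3 — satisfied.
C3: h = -6 is in {-6, -1, -8} — satisfied.
C4: k = 6 lies in [3, 6] — satisfied.
C5: h - k = -6 - 6 = -12 — satisfied.
C6: 6 / 2 = 3, so 2 divides 6 — satisfied.
C7: m = 6 > 4, so we need k ≤ 7; k = 6 ≤ 7 — satisfied.
C8: k = 6 is even — satisfied.
C9: m + f = 6 + (-3) = 3; 3 ≥ 3 — satisfied.
C10: n + h = 1 + (-6) = -5; -5 > -8 — satisfied.
C11: 6 / 2 = 3, so 2 divides 6 — satisfied.
C12: n = 1 is in {3, 1, 0, 2} — satisfied.

The assignment satisfies every constraint.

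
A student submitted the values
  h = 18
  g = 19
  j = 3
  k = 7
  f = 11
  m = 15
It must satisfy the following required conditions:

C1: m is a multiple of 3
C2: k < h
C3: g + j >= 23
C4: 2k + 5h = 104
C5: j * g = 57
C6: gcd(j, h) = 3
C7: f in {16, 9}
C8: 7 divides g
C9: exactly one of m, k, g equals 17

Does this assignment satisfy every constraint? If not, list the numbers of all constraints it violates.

C1: 15 / 3 = 5, so 3 divides 15  OK
C2: k = 7, h = 18; 7 < 18  OK
C3: g + j = 19 + 3 = 22; 22 < 23, bound 23 not met  FAIL
C4: 2k + 5h = 2(7) + 5(18) = 104  OK
C5: j * g = 3 * 19 = 57  OK
C6: gcd(3, 18) = 3  OK
C7: f = 11 is not in {16, 9}  FAIL
C8: 19 = 7*2 + 5, so 7 does not divide 19  FAIL
C9: m=15, k=7, g=19; 0 of them equal 17, not exactly one  FAIL

Constraints 3, 7, 8, and 9 are violated.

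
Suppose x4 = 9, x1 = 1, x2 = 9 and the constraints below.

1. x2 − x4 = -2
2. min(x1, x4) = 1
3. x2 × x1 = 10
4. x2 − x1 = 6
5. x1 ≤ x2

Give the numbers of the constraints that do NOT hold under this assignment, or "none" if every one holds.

1. x2 − x4 = 9 − 9 = 0, not -2  ✘
2. min(1, 9) = 1  ✔
3. x2 × x1 = 9 × 1 = 9, not 10  ✘
4. x2 − x1 = 9 − 1 = 8, not 6  ✘
5. x1 = 1, x2 = 9; 1 ≤ 9  ✔

Constraints 1, 3, and 4 are violated.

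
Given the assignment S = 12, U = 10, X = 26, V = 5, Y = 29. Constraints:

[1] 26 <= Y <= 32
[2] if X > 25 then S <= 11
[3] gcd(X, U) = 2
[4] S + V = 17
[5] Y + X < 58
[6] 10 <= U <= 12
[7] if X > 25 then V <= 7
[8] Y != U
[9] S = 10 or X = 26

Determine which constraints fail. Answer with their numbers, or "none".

Constraint 2 does not hold.

[1] Y = 29 lies in [26, 32] — holds.
[2] X = 26 > 25, so we need S ≤ 11; but S = 12 > 11 — fails.
[3] gcd(26, 10) = 2 — holds.
[4] S + V = 12 + 5 = 17 — holds.
[5] Y + X = 29 + 26 = 55; 55 < 58 — holds.
[6] U = 10 lies in [10, 12] — holds.
[7] X = 26 > 25, so we need V ≤ 7; V = 5 ≤ 7 — holds.
[8] Y = 29, U = 10; distinct — holds.
[9] S = 12 ≠ 10, but X = 26 = 26 (second disjunct) — holds.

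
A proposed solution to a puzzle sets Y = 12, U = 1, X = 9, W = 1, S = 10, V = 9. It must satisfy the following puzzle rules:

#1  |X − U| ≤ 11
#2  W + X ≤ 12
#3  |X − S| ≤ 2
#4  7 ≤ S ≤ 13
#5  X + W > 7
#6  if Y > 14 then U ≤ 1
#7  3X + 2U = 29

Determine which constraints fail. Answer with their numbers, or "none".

The assignment satisfies every constraint.

#1 |9 − 1| = 8; 8 ≤ 11 — OK.
#2 W + X = 1 + 9 = 10; 10 ≤ 12 — OK.
#3 |9 − 10| = 1; 1 ≤ 2 — OK.
#4 S = 10 lies in [7, 13] — OK.
#5 X + W = 9 + 1 = 10; 10 > 7 — OK.
#6 Y = 12, not > 14; antecedent false, conditional vacuously true — OK.
#7 3X + 2U = 3(9) + 2(1) = 29 — OK.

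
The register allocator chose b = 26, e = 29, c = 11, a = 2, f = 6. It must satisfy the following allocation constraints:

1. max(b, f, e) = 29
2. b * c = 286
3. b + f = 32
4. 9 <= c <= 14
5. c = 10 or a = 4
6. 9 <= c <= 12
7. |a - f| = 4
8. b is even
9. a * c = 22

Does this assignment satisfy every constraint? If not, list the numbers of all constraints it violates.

Constraint 5 does not hold.

1. max(26, 6, 29) = 29 — satisfied.
2. b * c = 26 * 11 = 286 — satisfied.
3. b + f = 26 + 6 = 32 — satisfied.
4. c = 11 lies in [9, 14] — satisfied.
5. c = 11 ≠ 10 and a = 2 ≠ 4; both disjuncts false — violated.
6. c = 11 lies in [9, 12] — satisfied.
7. |2 - 6| = 4 — satisfied.
8. b = 26 is even — satisfied.
9. a * c = 2 * 11 = 22 — satisfied.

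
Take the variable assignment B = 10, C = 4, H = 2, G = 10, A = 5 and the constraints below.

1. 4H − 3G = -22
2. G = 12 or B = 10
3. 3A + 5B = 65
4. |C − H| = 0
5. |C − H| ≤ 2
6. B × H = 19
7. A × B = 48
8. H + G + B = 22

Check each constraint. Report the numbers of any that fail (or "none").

Constraints 4, 6, and 7 are violated.

1. 4H − 3G = 4(2) − 3(10) = -22 — holds.
2. G = 10 ≠ 12, but B = 10 = 10 (second disjunct) — holds.
3. 3A + 5B = 3(5) + 5(10) = 65 — holds.
4. |4 − 2| = 2, not 0 — does not hold.
5. |4 − 2| = 2; 2 ≤ 2 — holds.
6. B × H = 10 × 2 = 20, not 19 — does not hold.
7. A × B = 5 × 10 = 50, not 48 — does not hold.
8. H + G + B = 2 + 10 + 10 = 22 — holds.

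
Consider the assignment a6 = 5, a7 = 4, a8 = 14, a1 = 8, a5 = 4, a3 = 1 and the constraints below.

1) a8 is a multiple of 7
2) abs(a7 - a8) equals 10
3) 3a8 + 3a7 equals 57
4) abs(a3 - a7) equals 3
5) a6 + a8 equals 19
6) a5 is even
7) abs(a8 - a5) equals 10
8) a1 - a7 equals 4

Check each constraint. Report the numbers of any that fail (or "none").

Constraint 3 does not hold.

1) 14 / 7 = 2, so 7 divides 14 — holds.
2) abs(4 - 14) = 10 — holds.
3) 3a8 + 3a7 = 3(14) + 3(4) = 54, not 57 — does not hold.
4) abs(1 - 4) = 3 — holds.
5) a6 + a8 = 5 + 14 = 19 — holds.
6) a5 = 4 is even — holds.
7) abs(14 - 4) = 10 — holds.
8) a1 - a7 = 8 - 4 = 4 — holds.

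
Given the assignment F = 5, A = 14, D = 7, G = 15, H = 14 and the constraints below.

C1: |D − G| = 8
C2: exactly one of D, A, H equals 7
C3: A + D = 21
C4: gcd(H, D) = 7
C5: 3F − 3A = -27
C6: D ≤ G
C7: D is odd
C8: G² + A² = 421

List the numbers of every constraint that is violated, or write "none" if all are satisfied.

C1: |7 − 15| = 8  ✔
C2: D=7, A=14, H=14; 1 of them equals 7  ✔
C3: A + D = 14 + 7 = 21  ✔
C4: gcd(14, 7) = 7  ✔
C5: 3F − 3A = 3(5) − 3(14) = -27  ✔
C6: D = 7, G = 15; 7 ≤ 15  ✔
C7: D = 7 is odd  ✔
C8: G² + A² = 15² + 14² = 225 + 196 = 421  ✔

Yes — all constraints hold.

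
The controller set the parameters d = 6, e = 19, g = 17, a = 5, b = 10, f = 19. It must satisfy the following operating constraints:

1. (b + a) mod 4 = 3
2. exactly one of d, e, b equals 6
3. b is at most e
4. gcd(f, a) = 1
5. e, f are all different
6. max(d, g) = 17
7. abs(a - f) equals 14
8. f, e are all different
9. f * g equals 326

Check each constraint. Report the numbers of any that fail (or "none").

No — constraints 5, 8, and 9 are not satisfied.

1. b + a = 15; 15 mod 4 = 3 — holds.
2. d=6, e=19, b=10; 1 of them equals 6 — holds.
3. b = 10, e = 19; 10 ≤ 19 — holds.
4. gcd(19, 5) = 1 — holds.
5. e = f = 19, not all different — fails.
6. max(6, 17) = 17 — holds.
7. abs(5 - 19) = 14 — holds.
8. f = e = 19, not all different — fails.
9. f * g = 19 * 17 = 323, not 326 — fails.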